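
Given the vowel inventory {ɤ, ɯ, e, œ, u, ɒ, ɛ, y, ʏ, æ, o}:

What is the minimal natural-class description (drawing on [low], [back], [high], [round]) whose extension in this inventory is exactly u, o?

[−low, +back, +round]

The class [−low], [+back], [+round] has exactly /u, o/ as its extension in this inventory. No smaller conjunction from the listed features achieves this: [+back, +round] alone would also admit /ɒ/; [−low, +round] alone would also admit /œ, y, ʏ/; [−low, +back] alone would also admit /ɤ, ɯ/; and checking the remaining two-feature bundles turns up none with this extension.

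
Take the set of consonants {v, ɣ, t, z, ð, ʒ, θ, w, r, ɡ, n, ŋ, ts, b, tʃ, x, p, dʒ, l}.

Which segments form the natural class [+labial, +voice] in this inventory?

v, w, b

Eliminate segments failing any feature: /ɣ, t, z, ð, ʒ, θ, r, ɡ, n, ŋ, ts, tʃ, x, dʒ, l/ are [-labial]; /p/ is [-voice]. The remaining /v, w, b/ satisfy [+labial], [+voice].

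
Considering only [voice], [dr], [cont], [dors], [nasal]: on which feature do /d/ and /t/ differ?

/d/ (voiced alveolar stop) and /t/ (voiceless alveolar stop) agree on [-delayed release], [-continuant], [-dorsal], [-nasal]. They differ on [voice] (/d/ [+], /t/ [-]).

[voice]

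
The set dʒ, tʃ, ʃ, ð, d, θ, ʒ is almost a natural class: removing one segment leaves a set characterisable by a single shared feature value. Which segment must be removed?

d

[distributed] groups all but one: /dʒ, tʃ, ð, ʒ, θ, ʃ/ share [+distributed] while /d/ (voiced alveolar stop) alone is [−distributed]. Removing any other segment would not leave a single-feature class that excludes it.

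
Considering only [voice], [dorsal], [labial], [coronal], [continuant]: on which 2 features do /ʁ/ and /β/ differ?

The two segments share [+voice], [-coronal], [+continuant]. The only features from the list on which they differ: /ʁ/ is [-labial] while /β/ is [+labial]; /ʁ/ is [+dorsal] while /β/ is [-dorsal].

[labial], [dorsal]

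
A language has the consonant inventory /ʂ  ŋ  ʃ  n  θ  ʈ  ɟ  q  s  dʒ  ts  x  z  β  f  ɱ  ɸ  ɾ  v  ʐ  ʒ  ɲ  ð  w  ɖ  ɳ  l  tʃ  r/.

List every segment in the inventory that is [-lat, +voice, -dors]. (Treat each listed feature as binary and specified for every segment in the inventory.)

n, dʒ, z, β, ɱ, ɾ, v, ʐ, ʒ, ð, ɖ, ɳ, r

Eliminate segments failing any feature: /ʂ, ʃ, θ, ʈ, q, s, ts, x, f, ɸ, tʃ/ are [-voice]; /ŋ, ɟ, ɲ, w/ are [+dorsal]; /l/ is [+lateral]. The remaining /n, dʒ, z, β, ɱ, ɾ, v, ʐ, ʒ, ð, ɖ, ɳ, r/ satisfy [-lateral], [+voice], [-dorsal].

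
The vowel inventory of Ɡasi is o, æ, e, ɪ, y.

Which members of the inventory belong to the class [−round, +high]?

Eliminate segments failing any feature: /o, y/ are [+round]; /æ, e/ are [−high]. The remaining /ɪ/ satisfy [−round], [+high].

ɪ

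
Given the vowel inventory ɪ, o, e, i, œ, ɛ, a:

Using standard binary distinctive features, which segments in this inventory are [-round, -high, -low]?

e, ɛ

Eliminate segments failing any feature: /ɪ, i/ are [+high]; /o, œ/ are [+round]; /a/ is [+low]. The remaining /e, ɛ/ satisfy [-round], [-high], [-low].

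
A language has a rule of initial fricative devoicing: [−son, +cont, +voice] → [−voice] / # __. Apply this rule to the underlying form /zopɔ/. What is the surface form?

The only segment in the rule's environment that also matches [−son, +cont, +voice] is /z/. Applying [−voice] turns the voiced alveolar fricative into /s/ (voiceless alveolar fricative), giving [sopɔ].

[sopɔ]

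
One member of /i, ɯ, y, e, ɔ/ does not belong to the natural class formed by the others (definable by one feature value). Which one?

The remaining segments after removing /ɔ/ share [+tense]; /ɔ/ (mid back rounded lax vowel) is [-tense]. For every other candidate removal, the leftover set fails to share any single feature value that the removed segment lacks.

ɔ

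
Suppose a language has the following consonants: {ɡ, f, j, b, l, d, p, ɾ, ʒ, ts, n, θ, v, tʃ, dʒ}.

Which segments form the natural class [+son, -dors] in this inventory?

l, ɾ, n

Checking each segment against [+sonorant], [-dorsal]: /l/ (alveolar lateral approximant), /ɾ/ (alveolar tap), /n/ (alveolar nasal) satisfy every feature; every other segment in the inventory fails at least one.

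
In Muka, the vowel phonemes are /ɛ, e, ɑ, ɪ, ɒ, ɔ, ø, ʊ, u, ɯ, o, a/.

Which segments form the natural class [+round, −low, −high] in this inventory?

ɔ, ø, o

First, the [+round] segments are /ɒ, ɔ, ø, ʊ, u, o/.
Among these, [−low] gives /ɔ, ø, ʊ, u, o/.
Then [−high] leaves /ɔ, ø, o/.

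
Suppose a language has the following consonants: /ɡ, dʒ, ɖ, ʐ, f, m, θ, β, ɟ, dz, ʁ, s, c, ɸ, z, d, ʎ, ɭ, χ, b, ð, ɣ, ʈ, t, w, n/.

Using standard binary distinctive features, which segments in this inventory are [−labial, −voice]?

θ, s, c, χ, ʈ, t

First, the [−labial] segments are /ɡ, dʒ, ɖ, ʐ, θ, ɟ, dz, ʁ, s, c, z, d, ʎ, ɭ, χ, ð, ɣ, ʈ, t, n/.
Among these, [−voice] leaves /θ, s, c, χ, ʈ, t/.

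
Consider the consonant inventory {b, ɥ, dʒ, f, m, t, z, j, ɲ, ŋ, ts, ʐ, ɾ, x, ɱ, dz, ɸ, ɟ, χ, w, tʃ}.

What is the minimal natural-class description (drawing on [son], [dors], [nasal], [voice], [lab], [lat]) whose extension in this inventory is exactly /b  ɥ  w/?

Every target segment is [+voice], [−nasal], [+labial]; each remaining inventory member fails at least one of these. Each conjunct is needed — [−nasal, +labial] alone would also admit /f, ɸ/; [+voice, +labial] alone would also admit /m, ɱ/; [+voice, −nasal] alone would also admit /dʒ, z, j, ʐ, …/ — and no other combination of two listed features has exactly this extension, so three is the minimum.

[+voice, −nasal, +lab]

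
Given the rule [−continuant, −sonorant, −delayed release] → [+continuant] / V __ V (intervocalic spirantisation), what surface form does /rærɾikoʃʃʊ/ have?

[rærɾixoʃʃʊ]

The only segment in the rule's environment that also matches [−continuant, −sonorant, −delayed release] is /k/. Applying [+continuant] turns the voiceless velar stop into /x/ (voiceless velar fricative), giving [rærɾixoʃʃʊ].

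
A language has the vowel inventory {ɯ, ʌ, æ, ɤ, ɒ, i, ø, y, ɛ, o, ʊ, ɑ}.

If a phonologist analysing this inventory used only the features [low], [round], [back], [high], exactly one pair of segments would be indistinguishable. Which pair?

ʌ, ɤ

/ʌ/ (mid back unrounded lax vowel) and /ɤ/ (mid back unrounded tense vowel) are both [−low], [−round], [+back], [−high], so none of the listed features separates them. (They do differ in [tense], which is not among the given features.) Every other pair in the inventory differs on at least one listed feature.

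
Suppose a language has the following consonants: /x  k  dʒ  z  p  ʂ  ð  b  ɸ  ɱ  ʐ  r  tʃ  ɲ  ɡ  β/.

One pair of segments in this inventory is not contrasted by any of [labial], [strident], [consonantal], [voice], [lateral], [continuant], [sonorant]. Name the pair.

/ʐ/ (voiced retroflex fricative) and /z/ (voiced alveolar fricative) are both [−labial], [+strident], [+consonantal], [+voice], [−lateral], [+continuant], [−sonorant], so none of the listed features separates them. (They do differ in [anterior], which is not among the given features.) Every other pair in the inventory differs on at least one listed feature.

ʐ, z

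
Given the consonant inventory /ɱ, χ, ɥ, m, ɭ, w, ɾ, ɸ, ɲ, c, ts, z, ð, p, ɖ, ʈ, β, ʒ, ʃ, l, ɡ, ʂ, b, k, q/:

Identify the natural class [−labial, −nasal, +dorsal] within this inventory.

Eliminate segments failing any feature: /ɱ, ɥ, m, w, ɸ, p, β, b/ are [+labial]; /ɭ, ɾ, ts, z, ð, ɖ, ʈ, ʒ, ʃ, l, ʂ/ are [−dorsal]; /ɲ/ is [+nasal]. The remaining /χ, c, ɡ, k, q/ satisfy [−labial], [−nasal], [+dorsal].

χ, c, ɡ, k, q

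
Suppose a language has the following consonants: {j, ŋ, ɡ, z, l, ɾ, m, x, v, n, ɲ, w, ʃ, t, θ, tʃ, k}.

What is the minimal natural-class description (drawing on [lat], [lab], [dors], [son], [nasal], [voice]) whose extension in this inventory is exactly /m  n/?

[+nasal, -dors]

/m, n/ are all [+nasal], [-dorsal], and no other segment in the inventory matches both values. Dropping any one of them over-generates: [-dorsal] alone would also admit /z, l, ɾ, v, …/; [+nasal] alone would also admit /ŋ, ɲ/. No other single listed feature picks out exactly this set either, so fewer than two features will not do.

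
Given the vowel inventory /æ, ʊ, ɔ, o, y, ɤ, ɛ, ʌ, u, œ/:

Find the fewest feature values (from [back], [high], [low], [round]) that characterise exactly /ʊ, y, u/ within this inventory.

/ʊ, y, u/ are exactly the [+high] segments in the inventory, so a single feature suffices.

[+high]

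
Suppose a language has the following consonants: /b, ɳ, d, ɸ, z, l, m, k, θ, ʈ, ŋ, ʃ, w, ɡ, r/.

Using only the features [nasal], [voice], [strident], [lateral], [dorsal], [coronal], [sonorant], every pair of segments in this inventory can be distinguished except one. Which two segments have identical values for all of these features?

On the given features, /θ/ and /ʈ/ have an identical profile: [-nasal], [-voice], [-strident], [-lateral], [-dorsal], [+coronal], [-sonorant]. No other two segments in the inventory coincide on all 7 features. (They do differ in [continuant], [anterior] and [distributed], which are not among the given features.)

θ, ʈ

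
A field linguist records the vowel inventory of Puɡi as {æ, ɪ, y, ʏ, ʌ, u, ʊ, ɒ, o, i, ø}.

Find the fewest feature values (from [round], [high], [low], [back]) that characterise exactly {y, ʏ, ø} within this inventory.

/y, ʏ, ø/ are all [-back], [+round], and no other segment in the inventory matches both values. Dropping any one of them over-generates: [+round] alone would also admit /u, ʊ, ɒ, o/; [-back] alone would also admit /æ, ɪ, i/. No other single listed feature picks out exactly this set either, so fewer than two features will not do.

[-back, +round]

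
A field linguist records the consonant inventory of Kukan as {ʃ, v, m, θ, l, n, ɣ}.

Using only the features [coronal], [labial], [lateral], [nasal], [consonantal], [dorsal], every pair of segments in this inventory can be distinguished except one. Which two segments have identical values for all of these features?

θ, ʃ

/θ/ (voiceless dental fricative) and /ʃ/ (voiceless postalveolar fricative) are both [+coronal], [−labial], [−lateral], [−nasal], [+consonantal], [−dorsal], so none of the listed features separates them. (They do differ in [strident] and [anterior], which are not among the given features.) Every other pair in the inventory differs on at least one listed feature.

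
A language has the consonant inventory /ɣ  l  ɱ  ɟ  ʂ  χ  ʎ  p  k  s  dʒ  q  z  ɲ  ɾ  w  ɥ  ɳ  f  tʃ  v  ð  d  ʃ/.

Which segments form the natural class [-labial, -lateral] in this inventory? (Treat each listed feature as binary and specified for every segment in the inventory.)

Checking each segment against [-labial], [-lateral]: /ɣ/ (voiced velar fricative), /ɟ/ (voiced palatal stop), /ʂ/ (voiceless retroflex fricative), /χ/ (voiceless uvular fricative), /k/ (voiceless velar stop), /s/ (voiceless alveolar fricative), among others, satisfy every feature; every other segment in the inventory fails at least one.

ɣ, ɟ, ʂ, χ, k, s, dʒ, q, z, ɲ, ɾ, ɳ, tʃ, ð, d, ʃ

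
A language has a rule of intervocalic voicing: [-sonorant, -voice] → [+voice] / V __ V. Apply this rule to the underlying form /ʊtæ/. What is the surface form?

Only /t/ occurs between two vowels (/ʊ/ __ /æ/) and matches the structural description. It is a voiceless alveolar stop, so [-sonorant, -voice] holds; changing it to [+voice] with all other features held fixed yields /d/ (voiced alveolar stop). No other segment meets both the structural description and the environment, so the output is [ʊdæ].

[ʊdæ]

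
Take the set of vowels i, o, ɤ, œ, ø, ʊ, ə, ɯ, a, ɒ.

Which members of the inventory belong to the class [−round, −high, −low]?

Checking each segment against [−round], [−high], [−low]: /ɤ/ (mid back unrounded tense vowel), /ə/ (mid central vowel (schwa)) satisfy every feature; every other segment in the inventory fails at least one.

ɤ, ə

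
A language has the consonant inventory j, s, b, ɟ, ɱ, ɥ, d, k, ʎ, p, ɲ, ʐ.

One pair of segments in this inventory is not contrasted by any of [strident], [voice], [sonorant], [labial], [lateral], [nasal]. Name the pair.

Both /ɟ/ and /d/ are [−strident], [+voice], [−sonorant], [−labial], [−lateral], [−nasal]. Since the list omits [dorsal] — which does distinguish the voiced palatal stop from the voiced alveolar stop — this pair collapses; all other pairs remain distinct.

ɟ, d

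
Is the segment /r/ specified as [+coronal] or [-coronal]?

[+coronal]

As the alveolar trill, /r/ is [+coronal].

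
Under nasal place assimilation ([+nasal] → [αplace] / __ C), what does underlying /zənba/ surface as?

[zəmba]

The only nasal preceding a consonant is /n/ before /b/. /b/ is [+labial], so /n/ → /m/, giving [zəmba].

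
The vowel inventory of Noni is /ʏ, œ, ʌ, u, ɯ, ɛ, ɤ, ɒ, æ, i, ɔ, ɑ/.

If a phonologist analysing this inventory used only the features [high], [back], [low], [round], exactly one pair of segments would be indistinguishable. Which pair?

On the given features, /ɤ/ and /ʌ/ have an identical profile: [-high], [+back], [-low], [-round]. No other two segments in the inventory coincide on all 4 features. (They do differ in [tense], which is not among the given features.)

ɤ, ʌ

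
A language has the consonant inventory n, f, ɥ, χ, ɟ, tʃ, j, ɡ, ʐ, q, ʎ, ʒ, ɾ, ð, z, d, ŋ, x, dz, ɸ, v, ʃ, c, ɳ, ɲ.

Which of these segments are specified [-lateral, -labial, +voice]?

Eliminate segments failing any feature: /f, ɥ, ɸ, v/ are [+labial]; /χ, tʃ, q, x, ʃ, c/ are [-voice]; /ʎ/ is [+lateral]. The remaining /n, ɟ, j, ɡ, ʐ, ʒ, ɾ, ð, z, d, ŋ, dz, ɳ, ɲ/ satisfy [-lateral], [-labial], [+voice].

n, ɟ, j, ɡ, ʐ, ʒ, ɾ, ð, z, d, ŋ, dz, ɳ, ɲ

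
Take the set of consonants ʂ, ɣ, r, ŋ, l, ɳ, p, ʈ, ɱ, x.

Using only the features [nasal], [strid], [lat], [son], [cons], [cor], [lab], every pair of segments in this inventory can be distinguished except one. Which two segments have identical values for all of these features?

ɣ, x

/ɣ/ (voiced velar fricative) and /x/ (voiceless velar fricative) are both [-nasal], [-strident], [-lateral], [-sonorant], [+consonantal], [-coronal], [-labial], so none of the listed features separates them. (They do differ in [voice], which is not among the given features.) Every other pair in the inventory differs on at least one listed feature.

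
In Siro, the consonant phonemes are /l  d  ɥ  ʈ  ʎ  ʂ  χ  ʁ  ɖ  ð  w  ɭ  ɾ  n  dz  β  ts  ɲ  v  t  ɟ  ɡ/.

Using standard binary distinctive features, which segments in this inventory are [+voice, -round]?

Eliminate segments failing any feature: /ɥ, w/ are [+round]; /ʈ, ʂ, χ, ts, t/ are [-voice]. The remaining /l, d, ʎ, ʁ, ɖ, ð, ɭ, ɾ, n, dz, β, ɲ, v, ɟ, ɡ/ satisfy [+voice], [-round].

l, d, ʎ, ʁ, ɖ, ð, ɭ, ɾ, n, dz, β, ɲ, v, ɟ, ɡ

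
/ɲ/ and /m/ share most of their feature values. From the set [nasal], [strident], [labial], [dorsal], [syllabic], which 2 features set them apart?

/ɲ/ (palatal nasal) and /m/ (bilabial nasal) agree on [+nasal], [-strident], [-syllabic]. They differ on [labial] (/ɲ/ [-], /m/ [+]), [dorsal] (/ɲ/ [+], /m/ [-]).

[labial], [dorsal]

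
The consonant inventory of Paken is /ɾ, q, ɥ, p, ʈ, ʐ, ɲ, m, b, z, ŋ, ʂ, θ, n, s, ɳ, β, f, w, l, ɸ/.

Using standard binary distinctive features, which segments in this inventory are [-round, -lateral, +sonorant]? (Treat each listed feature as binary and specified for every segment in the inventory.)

Checking each segment against [-round], [-lateral], [+sonorant]: /ɾ/ (alveolar tap), /ɲ/ (palatal nasal), /m/ (bilabial nasal), /ŋ/ (velar nasal), /n/ (alveolar nasal), /ɳ/ (retroflex nasal) satisfy every feature; every other segment in the inventory fails at least one.

ɾ, ɲ, m, ŋ, n, ɳ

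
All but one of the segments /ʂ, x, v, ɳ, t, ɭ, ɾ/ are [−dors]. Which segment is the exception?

/ɳ, v, ɭ, t, ɾ, ʂ/ are all [−dorsal]; /x/ (voiceless velar fricative) is [+dorsal].

x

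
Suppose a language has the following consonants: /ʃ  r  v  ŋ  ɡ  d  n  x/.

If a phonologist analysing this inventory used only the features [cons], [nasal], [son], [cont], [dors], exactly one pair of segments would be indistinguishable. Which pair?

On the given features, /ʃ/ and /v/ have an identical profile: [+consonantal], [-nasal], [-sonorant], [+continuant], [-dorsal]. No other two segments in the inventory coincide on all 5 features. (They do differ in [voice], [labial] and [coronal], which are not among the given features.)

ʃ, v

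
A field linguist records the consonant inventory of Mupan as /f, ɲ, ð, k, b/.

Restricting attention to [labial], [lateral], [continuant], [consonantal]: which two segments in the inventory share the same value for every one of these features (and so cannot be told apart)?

k, ɲ

Both /k/ and /ɲ/ are [-labial], [-lateral], [-continuant], [+consonantal]. Since the list omits [sonorant], [voice], [nasal] and [back] — which do distinguish the voiceless velar stop from the palatal nasal — this pair collapses; all other pairs remain distinct.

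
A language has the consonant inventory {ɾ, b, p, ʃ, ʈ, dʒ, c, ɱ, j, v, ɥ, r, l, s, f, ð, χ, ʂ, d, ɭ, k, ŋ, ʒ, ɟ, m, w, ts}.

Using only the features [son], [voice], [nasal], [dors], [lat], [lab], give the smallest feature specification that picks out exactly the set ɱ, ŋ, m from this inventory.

The target set is precisely the extension of [+nasal] in this inventory.

[+nasal]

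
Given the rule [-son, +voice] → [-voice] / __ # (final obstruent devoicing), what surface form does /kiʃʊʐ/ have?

Only the final segment /ʐ/ is both word-final and matches the structural description. It is a voiced retroflex fricative, so [-son, +voice] holds; changing it to [-voice] with all other features held fixed yields /ʂ/ (voiceless retroflex fricative). No other segment meets both the structural description and the environment, so the output is [kiʃʊʂ].

[kiʃʊʂ]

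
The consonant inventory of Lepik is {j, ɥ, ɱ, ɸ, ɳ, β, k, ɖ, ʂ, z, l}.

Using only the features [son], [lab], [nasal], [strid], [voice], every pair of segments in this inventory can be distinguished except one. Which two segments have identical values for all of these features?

j, l

On the given features, /j/ and /l/ have an identical profile: [+sonorant], [−labial], [−nasal], [−strident], [+voice]. No other two segments in the inventory coincide on all 5 features. (They do differ in [lateral] and [dorsal], which are not among the given features.)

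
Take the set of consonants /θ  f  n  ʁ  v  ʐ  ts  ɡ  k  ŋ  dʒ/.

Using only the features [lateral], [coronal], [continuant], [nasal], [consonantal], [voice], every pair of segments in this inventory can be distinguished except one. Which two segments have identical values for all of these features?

Both /ʁ/ and /v/ are [−lateral], [−coronal], [+continuant], [−nasal], [+consonantal], [+voice]. Since the list omits [labial] and [dorsal] — which do distinguish the voiced uvular fricative from the voiced labiodental fricative — this pair collapses; all other pairs remain distinct.

ʁ, v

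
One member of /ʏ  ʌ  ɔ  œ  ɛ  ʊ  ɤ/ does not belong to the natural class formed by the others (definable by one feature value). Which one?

ɤ

[tense] groups all but one: /ʊ, ʌ, œ, ɛ, ɔ, ʏ/ share [-tense] while /ɤ/ (mid back unrounded tense vowel) alone is [+tense]. Removing any other segment would not leave a single-feature class that excludes it.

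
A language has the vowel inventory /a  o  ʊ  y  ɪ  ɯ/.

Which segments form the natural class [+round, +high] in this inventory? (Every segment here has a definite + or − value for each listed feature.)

ʊ, y

Eliminate segments failing any feature: /a, ɪ, ɯ/ are [−round]; /o/ is [−high]. The remaining /ʊ, y/ satisfy [+round], [+high].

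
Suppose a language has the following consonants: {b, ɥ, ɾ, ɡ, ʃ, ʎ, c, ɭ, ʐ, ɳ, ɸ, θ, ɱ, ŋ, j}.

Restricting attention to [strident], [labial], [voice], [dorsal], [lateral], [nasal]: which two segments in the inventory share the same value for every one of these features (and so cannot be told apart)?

ɡ, j

Both /ɡ/ and /j/ are [−strident], [−labial], [+voice], [+dorsal], [−lateral], [−nasal]. Since the list omits [sonorant], [continuant] and [back] — which do distinguish the voiced velar stop from the palatal glide — this pair collapses; all other pairs remain distinct.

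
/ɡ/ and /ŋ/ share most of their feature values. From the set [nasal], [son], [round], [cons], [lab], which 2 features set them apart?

/ɡ/ is the voiced velar stop and /ŋ/ is the velar nasal. Both are [−round], [+consonantal], [−labial]. /ɡ/ is [−sonorant] while /ŋ/ is [+sonorant]; /ɡ/ is [−nasal] while /ŋ/ is [+nasal], so the distinguishing features are [sonorant], [nasal].

[sonorant], [nasal]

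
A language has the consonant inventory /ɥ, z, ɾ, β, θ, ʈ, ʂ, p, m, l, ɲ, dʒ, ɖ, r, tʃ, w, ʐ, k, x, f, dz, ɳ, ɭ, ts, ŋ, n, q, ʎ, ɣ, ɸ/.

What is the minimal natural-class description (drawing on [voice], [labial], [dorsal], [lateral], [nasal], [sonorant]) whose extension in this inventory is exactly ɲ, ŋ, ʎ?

[+sonorant, −labial, +dorsal]

The class [+sonorant], [−labial], [+dorsal] has exactly /ɲ, ŋ, ʎ/ as its extension in this inventory. No smaller conjunction from the listed features achieves this: [−labial, +dorsal] alone would also admit /k, x, q, ɣ/; [+sonorant, +dorsal] alone would also admit /ɥ, w/; [+sonorant, −labial] alone would also admit /ɾ, l, r, ɳ, …/; and checking the remaining two-feature bundles turns up none with this extension.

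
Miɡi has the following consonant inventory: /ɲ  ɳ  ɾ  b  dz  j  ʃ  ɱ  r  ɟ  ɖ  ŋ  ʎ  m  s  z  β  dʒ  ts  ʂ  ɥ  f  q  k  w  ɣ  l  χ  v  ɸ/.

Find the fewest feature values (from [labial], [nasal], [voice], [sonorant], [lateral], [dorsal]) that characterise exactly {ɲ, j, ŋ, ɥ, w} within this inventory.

[+sonorant, −lateral, +dorsal]

The class [+sonorant], [−lateral], [+dorsal] has exactly /ɲ, j, ŋ, ɥ, w/ as its extension in this inventory. No smaller conjunction from the listed features achieves this: [−lateral, +dorsal] alone would also admit /ɟ, q, k, ɣ, …/; [+sonorant, +dorsal] alone would also admit /ʎ/; [+sonorant, −lateral] alone would also admit /ɳ, ɾ, ɱ, r, …/; and checking the remaining two-feature bundles turns up none with this extension.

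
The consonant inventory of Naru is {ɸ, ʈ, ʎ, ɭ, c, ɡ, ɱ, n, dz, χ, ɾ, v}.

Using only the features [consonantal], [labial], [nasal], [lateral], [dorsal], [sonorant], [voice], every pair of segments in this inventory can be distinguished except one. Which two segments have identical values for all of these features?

χ, c

/χ/ (voiceless uvular fricative) and /c/ (voiceless palatal stop) are both [+consonantal], [−labial], [−nasal], [−lateral], [+dorsal], [−sonorant], [−voice], so none of the listed features separates them. (They do differ in [continuant], [high] and [back], which are not among the given features.) Every other pair in the inventory differs on at least one listed feature.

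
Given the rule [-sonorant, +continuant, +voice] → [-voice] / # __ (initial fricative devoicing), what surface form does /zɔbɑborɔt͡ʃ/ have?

[sɔbɑborɔt͡ʃ]

The only segment in the rule's environment that also matches [-sonorant, +continuant, +voice] is /z/. Applying [-voice] turns the voiced alveolar fricative into /s/ (voiceless alveolar fricative), giving [sɔbɑborɔt͡ʃ].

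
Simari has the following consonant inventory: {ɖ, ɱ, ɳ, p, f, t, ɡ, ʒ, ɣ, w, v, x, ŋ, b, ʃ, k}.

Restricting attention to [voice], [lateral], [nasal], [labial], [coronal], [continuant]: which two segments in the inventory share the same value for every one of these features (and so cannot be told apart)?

w, v

On the given features, /w/ and /v/ have an identical profile: [+voice], [−lateral], [−nasal], [+labial], [−coronal], [+continuant]. No other two segments in the inventory coincide on all 6 features. (They do differ in [sonorant], [round] and [dorsal], which are not among the given features.)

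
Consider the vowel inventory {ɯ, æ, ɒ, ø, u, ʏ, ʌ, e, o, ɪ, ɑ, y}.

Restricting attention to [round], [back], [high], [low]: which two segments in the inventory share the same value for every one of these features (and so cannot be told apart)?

ʏ, y

On the given features, /ʏ/ and /y/ have an identical profile: [+round], [-back], [+high], [-low]. No other two segments in the inventory coincide on all 4 features. (They do differ in [tense], which is not among the given features.)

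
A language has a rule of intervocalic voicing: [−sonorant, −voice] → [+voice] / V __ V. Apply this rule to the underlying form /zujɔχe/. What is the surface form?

Only /χ/ occurs between two vowels (/ɔ/ __ /e/) and matches the structural description. It is a voiceless uvular fricative, so [−sonorant, −voice] holds; changing it to [+voice] with all other features held fixed yields /ʁ/ (voiced uvular fricative). No other segment meets both the structural description and the environment, so the output is [zujɔʁe].

[zujɔʁe]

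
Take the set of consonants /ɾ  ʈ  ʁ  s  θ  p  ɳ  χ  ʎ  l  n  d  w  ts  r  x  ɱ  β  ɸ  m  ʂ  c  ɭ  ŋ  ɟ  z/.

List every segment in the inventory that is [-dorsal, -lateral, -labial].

ɾ, ʈ, s, θ, ɳ, n, d, ts, r, ʂ, z

First, the [-dorsal] segments are /ɾ, ʈ, s, θ, p, ɳ, l, n, d, ts, r, ɱ, β, ɸ, m, ʂ, ɭ, z/.
Then [-lateral] gives /ɾ, ʈ, s, θ, p, ɳ, n, d, ts, r, ɱ, β, ɸ, m, ʂ, z/.
Among these, [-labial] leaves /ɾ, ʈ, s, θ, ɳ, n, d, ts, r, ʂ, z/.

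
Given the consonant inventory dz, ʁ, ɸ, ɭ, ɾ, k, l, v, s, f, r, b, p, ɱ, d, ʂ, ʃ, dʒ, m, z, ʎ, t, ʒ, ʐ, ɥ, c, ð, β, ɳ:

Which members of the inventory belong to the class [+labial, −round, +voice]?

v, b, ɱ, m, β

First, the [+labial] segments are /ɸ, v, f, b, p, ɱ, m, ɥ, β/.
Among these, [−round] gives /ɸ, v, f, b, p, ɱ, m, β/.
Then [+voice] leaves /v, b, ɱ, m, β/.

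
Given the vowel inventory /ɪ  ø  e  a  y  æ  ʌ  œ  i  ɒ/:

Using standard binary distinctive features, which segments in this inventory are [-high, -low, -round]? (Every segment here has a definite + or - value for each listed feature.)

Among the inventory, the [-high] segments are /ø, e, a, æ, ʌ, œ, ɒ/.
Intersecting with [-low] gives /ø, e, ʌ, œ/.
Within that set, [-round] leaves /e, ʌ/.

e, ʌ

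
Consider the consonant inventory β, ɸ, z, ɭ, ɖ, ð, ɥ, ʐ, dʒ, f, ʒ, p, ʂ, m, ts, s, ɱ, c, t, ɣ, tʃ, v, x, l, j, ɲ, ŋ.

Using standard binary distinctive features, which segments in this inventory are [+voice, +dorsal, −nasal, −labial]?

Eliminate segments failing any feature: /β, z, ɭ, ɖ, ð, ʐ, dʒ, ʒ, m, ɱ, v, l/ are [−dorsal]; /ɸ, f, p, ʂ, ts, s, c, t, tʃ, x/ are [−voice]; /ɥ/ is [+labial]; /ɲ, ŋ/ are [+nasal]. The remaining /ɣ, j/ satisfy [+voice], [+dorsal], [−nasal], [−labial].

ɣ, j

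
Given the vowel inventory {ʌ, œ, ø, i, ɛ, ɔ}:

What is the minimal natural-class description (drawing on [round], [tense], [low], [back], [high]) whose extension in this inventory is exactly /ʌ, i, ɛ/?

/ʌ, i, ɛ/ are exactly the [-round] segments in the inventory, so a single feature suffices.

[-round]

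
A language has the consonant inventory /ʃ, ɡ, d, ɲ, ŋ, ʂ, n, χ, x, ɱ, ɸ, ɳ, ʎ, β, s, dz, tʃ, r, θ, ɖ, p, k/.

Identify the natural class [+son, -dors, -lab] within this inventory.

n, ɳ, r

Checking each segment against [+sonorant], [-dorsal], [-labial]: /n/ (alveolar nasal), /ɳ/ (retroflex nasal), /r/ (alveolar trill) satisfy every feature; every other segment in the inventory fails at least one.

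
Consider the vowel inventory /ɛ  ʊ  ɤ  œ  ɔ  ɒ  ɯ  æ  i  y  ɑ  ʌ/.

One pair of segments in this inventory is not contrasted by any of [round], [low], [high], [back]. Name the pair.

ɤ, ʌ

/ɤ/ (mid back unrounded tense vowel) and /ʌ/ (mid back unrounded lax vowel) are both [−round], [−low], [−high], [+back], so none of the listed features separates them. (They do differ in [tense], which is not among the given features.) Every other pair in the inventory differs on at least one listed feature.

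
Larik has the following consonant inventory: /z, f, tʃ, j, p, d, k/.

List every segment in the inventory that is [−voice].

f, tʃ, p, k

The feature [voice] marks segments produced with vocal-fold vibration. In this inventory /f, tʃ, p, k/ lack that property, so they are [−voice]; /z, j, d/ are [+voice].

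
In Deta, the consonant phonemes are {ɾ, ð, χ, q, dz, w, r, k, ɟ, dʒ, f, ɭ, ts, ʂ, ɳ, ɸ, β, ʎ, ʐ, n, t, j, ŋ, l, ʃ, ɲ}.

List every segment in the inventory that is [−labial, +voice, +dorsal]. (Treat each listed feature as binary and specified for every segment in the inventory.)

Checking each segment against [−labial], [+voice], [+dorsal]: /ɟ/ (voiced palatal stop), /ʎ/ (palatal lateral approximant), /j/ (palatal glide), /ŋ/ (velar nasal), /ɲ/ (palatal nasal) satisfy every feature; every other segment in the inventory fails at least one.

ɟ, ʎ, j, ŋ, ɲ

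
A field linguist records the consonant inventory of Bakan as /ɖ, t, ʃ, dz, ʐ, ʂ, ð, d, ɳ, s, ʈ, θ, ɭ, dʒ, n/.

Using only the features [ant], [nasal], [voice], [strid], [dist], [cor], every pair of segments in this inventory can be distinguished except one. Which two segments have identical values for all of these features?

Both /ɭ/ and /ɖ/ are [−anterior], [−nasal], [+voice], [−strident], [−distributed], [+coronal]. Since the list omits [sonorant] and [lateral] — which do distinguish the retroflex lateral approximant from the voiced retroflex stop — this pair collapses; all other pairs remain distinct.

ɭ, ɖ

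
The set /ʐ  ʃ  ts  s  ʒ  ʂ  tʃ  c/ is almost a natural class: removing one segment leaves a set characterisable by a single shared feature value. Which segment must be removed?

c

[strident] (equivalently [dorsal]) groups all but one: /ts, s, ʒ, ʂ, tʃ, ʃ, ʐ/ share [+strident] while /c/ (voiceless palatal stop) alone is [-strident]. Removing any other segment would not leave a single-feature class that excludes it.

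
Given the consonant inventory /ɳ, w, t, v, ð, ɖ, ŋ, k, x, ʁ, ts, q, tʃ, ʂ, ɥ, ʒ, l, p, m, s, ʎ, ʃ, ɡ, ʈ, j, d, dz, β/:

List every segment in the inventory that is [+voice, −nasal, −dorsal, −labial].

Checking each segment against [+voice], [−nasal], [−dorsal], [−labial]: /ð/ (voiced dental fricative), /ɖ/ (voiced retroflex stop), /ʒ/ (voiced postalveolar fricative), /l/ (alveolar lateral approximant), /d/ (voiced alveolar stop), /dz/ (voiced alveolar affricate) satisfy every feature; every other segment in the inventory fails at least one.

ð, ɖ, ʒ, l, d, dz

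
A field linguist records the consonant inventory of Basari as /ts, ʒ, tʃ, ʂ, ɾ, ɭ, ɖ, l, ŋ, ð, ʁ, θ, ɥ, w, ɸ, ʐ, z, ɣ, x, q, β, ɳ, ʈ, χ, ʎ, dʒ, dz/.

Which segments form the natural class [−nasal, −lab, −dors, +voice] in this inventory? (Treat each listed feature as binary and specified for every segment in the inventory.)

ʒ, ɾ, ɭ, ɖ, l, ð, ʐ, z, dʒ, dz

Eliminate segments failing any feature: /ts, tʃ, ʂ, θ, ʈ/ are [−voice]; /ŋ, ɳ/ are [+nasal]; /ʁ, ɣ, x, q, χ, ʎ/ are [+dorsal]; /ɥ, w, ɸ, β/ are [+labial]. The remaining /ʒ, ɾ, ɭ, ɖ, l, ð, ʐ, z, dʒ, dz/ satisfy [−nasal], [−labial], [−dorsal], [+voice].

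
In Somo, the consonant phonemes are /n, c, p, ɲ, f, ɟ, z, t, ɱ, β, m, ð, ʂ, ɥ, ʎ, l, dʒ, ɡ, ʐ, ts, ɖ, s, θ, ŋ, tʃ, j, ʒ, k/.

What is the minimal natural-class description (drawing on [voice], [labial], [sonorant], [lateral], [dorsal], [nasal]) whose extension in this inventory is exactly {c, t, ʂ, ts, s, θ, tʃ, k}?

[-voice, -labial]

/c, t, ʂ, ts, s, θ, tʃ, k/ are all [-voice], [-labial], and no other segment in the inventory matches both values. Dropping any one of them over-generates: [-labial] alone would also admit /n, ɲ, ɟ, z, …/; [-voice] alone would also admit /p, f/. No other single listed feature picks out exactly this set either, so fewer than two features will not do.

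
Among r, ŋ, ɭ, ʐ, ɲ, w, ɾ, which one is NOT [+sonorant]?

ʐ

Every segment except /ʐ/ is [+sonorant]. /ʐ/ (voiced retroflex fricative) is [-sonorant], so it is the exception.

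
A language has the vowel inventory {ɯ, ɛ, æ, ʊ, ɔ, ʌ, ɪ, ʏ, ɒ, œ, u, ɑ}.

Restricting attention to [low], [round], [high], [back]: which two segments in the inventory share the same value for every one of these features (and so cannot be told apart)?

u, ʊ

/u/ (high back rounded tense vowel) and /ʊ/ (high back rounded lax vowel) are both [−low], [+round], [+high], [+back], so none of the listed features separates them. (They do differ in [tense], which is not among the given features.) Every other pair in the inventory differs on at least one listed feature.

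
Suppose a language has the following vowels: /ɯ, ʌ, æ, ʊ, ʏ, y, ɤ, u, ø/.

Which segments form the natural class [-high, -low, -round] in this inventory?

ʌ, ɤ

First, the [-high] segments are /ʌ, æ, ɤ, ø/.
Then [-low] gives /ʌ, ɤ, ø/.
Then [-round] leaves /ʌ, ɤ/.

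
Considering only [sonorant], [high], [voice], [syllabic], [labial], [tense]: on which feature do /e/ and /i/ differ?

[high]

/e/ (mid front unrounded tense vowel) and /i/ (high front unrounded tense vowel) agree on [+sonorant], [+voice], [+syllabic], [-labial], [+tense]. They differ on [high] (/e/ [-], /i/ [+]).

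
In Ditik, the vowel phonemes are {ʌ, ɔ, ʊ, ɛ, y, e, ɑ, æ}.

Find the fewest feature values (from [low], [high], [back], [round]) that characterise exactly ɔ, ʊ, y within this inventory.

/ɔ, ʊ, y/ are exactly the [+round] segments in the inventory, so a single feature suffices.

[+round]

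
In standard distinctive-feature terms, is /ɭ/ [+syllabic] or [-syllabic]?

As the retroflex lateral approximant, /ɭ/ is [-syllabic].

[-syllabic]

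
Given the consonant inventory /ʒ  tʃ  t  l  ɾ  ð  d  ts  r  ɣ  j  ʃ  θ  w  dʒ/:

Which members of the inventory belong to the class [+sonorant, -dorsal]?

Checking each segment against [+sonorant], [-dorsal]: /l/ (alveolar lateral approximant), /ɾ/ (alveolar tap), /r/ (alveolar trill) satisfy every feature; every other segment in the inventory fails at least one.

l, ɾ, r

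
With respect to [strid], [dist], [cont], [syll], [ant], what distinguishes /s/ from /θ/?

/s/ (voiceless alveolar fricative) and /θ/ (voiceless dental fricative) agree on [+continuant], [−syllabic], [+anterior]. They differ on [strident] (/s/ [+], /θ/ [−]), [distributed] (/s/ [−], /θ/ [+]).

[strident], [distributed]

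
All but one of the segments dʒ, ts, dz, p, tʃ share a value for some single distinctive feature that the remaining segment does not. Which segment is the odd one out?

[delayed release] (equivalently [strident], [labial], [coronal]) groups all but one: /dz, ts, tʃ, dʒ/ share [+delayed release] while /p/ (voiceless bilabial stop) alone is [−delayed release]. Removing any other segment would not leave a single-feature class that excludes it.

p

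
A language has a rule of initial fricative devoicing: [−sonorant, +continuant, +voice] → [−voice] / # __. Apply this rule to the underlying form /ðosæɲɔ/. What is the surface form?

Only the initial segment /ð/ is both word-initial and matches the structural description. It is a voiced dental fricative, so [−sonorant, +continuant, +voice] holds; changing it to [−voice] with all other features held fixed yields /θ/ (voiceless dental fricative). No other segment meets both the structural description and the environment, so the output is [θosæɲɔ].

[θosæɲɔ]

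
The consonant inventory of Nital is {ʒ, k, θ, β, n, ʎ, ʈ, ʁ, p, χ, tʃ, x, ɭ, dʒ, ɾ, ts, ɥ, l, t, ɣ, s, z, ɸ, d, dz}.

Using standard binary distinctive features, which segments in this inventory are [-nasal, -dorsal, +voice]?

ʒ, β, ɭ, dʒ, ɾ, l, z, d, dz

Checking each segment against [-nasal], [-dorsal], [+voice]: /ʒ/ (voiced postalveolar fricative), /β/ (voiced bilabial fricative), /ɭ/ (retroflex lateral approximant), /dʒ/ (voiced postalveolar affricate), /ɾ/ (alveolar tap), /l/ (alveolar lateral approximant), among others, satisfy every feature; every other segment in the inventory fails at least one.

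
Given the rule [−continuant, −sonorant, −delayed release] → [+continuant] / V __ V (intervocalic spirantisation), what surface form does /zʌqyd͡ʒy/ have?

The only segment in the rule's environment that also matches [−continuant, −sonorant, −delayed release] is /q/. Applying [+continuant] turns the voiceless uvular stop into /χ/ (voiceless uvular fricative), giving [zʌχyd͡ʒy].

[zʌχyd͡ʒy]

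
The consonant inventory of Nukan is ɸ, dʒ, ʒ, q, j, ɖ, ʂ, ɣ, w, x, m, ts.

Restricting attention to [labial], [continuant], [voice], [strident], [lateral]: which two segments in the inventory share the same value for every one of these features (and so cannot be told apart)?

ɣ, j

/ɣ/ (voiced velar fricative) and /j/ (palatal glide) are both [-labial], [+continuant], [+voice], [-strident], [-lateral], so none of the listed features separates them. (They do differ in [sonorant] and [back], which are not among the given features.) Every other pair in the inventory differs on at least one listed feature.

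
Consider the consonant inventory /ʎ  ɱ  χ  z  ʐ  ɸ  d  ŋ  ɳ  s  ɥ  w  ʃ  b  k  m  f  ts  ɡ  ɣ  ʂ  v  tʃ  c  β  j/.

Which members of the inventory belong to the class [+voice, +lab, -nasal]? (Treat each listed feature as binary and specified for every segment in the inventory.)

Checking each segment against [+voice], [+labial], [-nasal]: /ɥ/ (labial-palatal glide), /w/ (labial-velar glide), /b/ (voiced bilabial stop), /v/ (voiced labiodental fricative), /β/ (voiced bilabial fricative) satisfy every feature; every other segment in the inventory fails at least one.

ɥ, w, b, v, β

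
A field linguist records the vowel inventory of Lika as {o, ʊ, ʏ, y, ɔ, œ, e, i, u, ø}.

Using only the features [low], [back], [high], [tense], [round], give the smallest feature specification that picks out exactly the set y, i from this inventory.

[+high, -back, +tense]

Every target segment is [+high], [-back], [+tense]; each remaining inventory member fails at least one of these. Each conjunct is needed — [-back, +tense] alone would also admit /e, ø/; [+high, +tense] alone would also admit /u/; [+high, -back] alone would also admit /ʏ/ — and no other combination of two listed features has exactly this extension, so three is the minimum.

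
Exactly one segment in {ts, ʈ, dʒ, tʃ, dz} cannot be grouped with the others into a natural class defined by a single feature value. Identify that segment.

The remaining segments after removing /ʈ/ share [+delayed release]; /ʈ/ (voiceless retroflex stop) is [−delayed release]. For every other candidate removal, the leftover set fails to share any single feature value that the removed segment lacks.

ʈ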